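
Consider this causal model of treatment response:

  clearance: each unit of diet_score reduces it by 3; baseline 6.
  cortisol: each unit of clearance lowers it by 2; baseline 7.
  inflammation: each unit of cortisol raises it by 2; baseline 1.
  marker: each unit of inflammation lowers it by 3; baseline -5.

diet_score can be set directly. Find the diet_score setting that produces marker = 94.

diet_score = -2

Substituting into the cortisol equation gives cortisol = 6*diet_score - 5.
So inflammation = 12*diet_score - 9.
Substituting into the marker equation gives marker = -36*diet_score + 22.
Solve -36*diet_score + 22 = 94: diet_score = (94 - 22) / -36 = -2.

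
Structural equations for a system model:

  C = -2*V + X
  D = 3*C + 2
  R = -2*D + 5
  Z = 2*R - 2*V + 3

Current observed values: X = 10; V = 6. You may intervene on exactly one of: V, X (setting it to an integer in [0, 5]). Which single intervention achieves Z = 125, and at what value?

set X = 1

Intervening on V: Z = 22*V - 115. Reaching 125 requires V = 120/11, not an integer.
Intervening on X: with other inputs at their observed values, Z = -12*X + 137. Solving for 125 gives X = 1, within [0, 5].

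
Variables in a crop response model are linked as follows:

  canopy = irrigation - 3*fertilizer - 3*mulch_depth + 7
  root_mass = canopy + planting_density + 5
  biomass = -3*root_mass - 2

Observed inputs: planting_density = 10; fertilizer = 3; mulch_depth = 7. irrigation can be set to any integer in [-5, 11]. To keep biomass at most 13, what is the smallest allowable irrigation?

irrigation = 3

Substituting into the canopy equation gives canopy = irrigation - 23.
Substituting into the root_mass equation gives root_mass = irrigation - 8.
Substituting into the biomass equation gives biomass = -3*irrigation + 22.
Require -3*irrigation + 22 ≤ 13, so irrigation ≥ 3.
The smallest integer in [-5, 11] satisfying this is 3.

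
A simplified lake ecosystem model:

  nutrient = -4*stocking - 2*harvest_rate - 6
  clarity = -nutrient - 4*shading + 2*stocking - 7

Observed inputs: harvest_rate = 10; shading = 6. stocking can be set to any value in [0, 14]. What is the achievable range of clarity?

Substituting into the nutrient equation gives nutrient = -4*stocking - 26.
This gives clarity = 6*stocking - 5.
Linear in stocking, so extremes are at the endpoints: stocking = 0 gives clarity = -5; stocking = 14 gives clarity = 79.

-5 to 79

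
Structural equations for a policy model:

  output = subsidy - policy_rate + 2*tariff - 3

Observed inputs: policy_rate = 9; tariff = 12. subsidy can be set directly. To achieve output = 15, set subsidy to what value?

subsidy = 3

Substituting into the output equation gives output = subsidy + 12.
Solve subsidy + 12 = 15: subsidy = (15 - 12) / 1 = 3.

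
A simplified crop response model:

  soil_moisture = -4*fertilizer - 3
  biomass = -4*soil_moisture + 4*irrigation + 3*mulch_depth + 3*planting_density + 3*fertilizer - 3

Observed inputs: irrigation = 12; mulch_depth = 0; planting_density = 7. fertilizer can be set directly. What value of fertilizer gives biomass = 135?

Substituting into the biomass equation gives biomass = 19*fertilizer + 78.
Solve 19*fertilizer + 78 = 135: fertilizer = (135 - 78) / 19 = 3.

fertilizer = 3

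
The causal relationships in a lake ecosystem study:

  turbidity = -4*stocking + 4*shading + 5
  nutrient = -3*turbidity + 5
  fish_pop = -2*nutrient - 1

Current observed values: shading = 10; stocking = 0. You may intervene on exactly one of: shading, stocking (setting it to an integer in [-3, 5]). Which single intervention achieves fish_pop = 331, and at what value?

set stocking = -3

Intervening on shading: fish_pop = 24*shading + 19. Reaching 331 requires shading = 13, outside [-3, 5].
Intervening on stocking: with other inputs at their observed values, fish_pop = -24*stocking + 259. Solving for 331 gives stocking = -3, within [-3, 5].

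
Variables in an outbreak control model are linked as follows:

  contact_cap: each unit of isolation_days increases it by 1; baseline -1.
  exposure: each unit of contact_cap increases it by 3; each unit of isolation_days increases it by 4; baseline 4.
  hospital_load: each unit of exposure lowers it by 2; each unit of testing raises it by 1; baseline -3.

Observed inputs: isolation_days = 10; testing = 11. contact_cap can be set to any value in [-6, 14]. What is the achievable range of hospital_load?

Intervening on contact_cap fixes its value directly, overriding its dependence on isolation_days.
Substituting into the exposure equation gives exposure = 3*contact_cap + 44.
Substituting into the hospital_load equation gives hospital_load = -6*contact_cap - 80.
Linear in contact_cap, so extremes are at the endpoints: contact_cap = -6 gives hospital_load = -44; contact_cap = 14 gives hospital_load = -164.

-164 to -44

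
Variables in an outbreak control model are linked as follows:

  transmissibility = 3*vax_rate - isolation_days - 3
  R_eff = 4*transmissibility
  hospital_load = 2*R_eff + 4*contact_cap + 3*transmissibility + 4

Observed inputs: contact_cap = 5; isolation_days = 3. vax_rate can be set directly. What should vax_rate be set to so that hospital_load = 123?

vax_rate = 5

Substituting into the transmissibility equation gives transmissibility = 3*vax_rate - 6.
Substituting into the R_eff equation gives R_eff = 12*vax_rate - 24.
Substituting into the hospital_load equation gives hospital_load = 33*vax_rate - 42.
Solve 33*vax_rate - 42 = 123: vax_rate = (123 + 42) / 33 = 5.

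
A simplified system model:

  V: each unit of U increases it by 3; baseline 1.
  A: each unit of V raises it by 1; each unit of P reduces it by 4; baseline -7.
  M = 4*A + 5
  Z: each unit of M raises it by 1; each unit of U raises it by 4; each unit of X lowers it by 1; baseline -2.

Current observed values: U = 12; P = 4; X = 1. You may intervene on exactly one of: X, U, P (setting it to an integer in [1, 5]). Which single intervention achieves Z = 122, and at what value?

Intervening on X: Z = -X + 107. Reaching 122 requires X = -15, outside [1, 5].
Intervening on U: Z = 16*U - 86. Reaching 122 requires U = 13, outside [1, 5].
Intervening on P: with other inputs at their observed values, Z = -16*P + 170. Solving for 122 gives P = 3, within [1, 5].

set P = 3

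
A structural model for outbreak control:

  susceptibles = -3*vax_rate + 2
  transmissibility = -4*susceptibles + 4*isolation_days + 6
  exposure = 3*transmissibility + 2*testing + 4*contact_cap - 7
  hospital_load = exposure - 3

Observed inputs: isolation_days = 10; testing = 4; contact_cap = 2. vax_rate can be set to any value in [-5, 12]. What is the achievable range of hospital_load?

Substituting into the transmissibility equation gives transmissibility = 12*vax_rate + 38.
So exposure = 36*vax_rate + 123.
So hospital_load = 36*vax_rate + 120.
Linear in vax_rate, so extremes are at the endpoints: vax_rate = -5 gives hospital_load = -60; vax_rate = 12 gives hospital_load = 552.

-60 to 552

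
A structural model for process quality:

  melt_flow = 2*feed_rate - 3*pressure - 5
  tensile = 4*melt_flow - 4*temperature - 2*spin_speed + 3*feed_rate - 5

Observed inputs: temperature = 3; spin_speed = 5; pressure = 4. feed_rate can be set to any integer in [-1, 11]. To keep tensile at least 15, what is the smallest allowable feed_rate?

Substituting into the melt_flow equation gives melt_flow = 2*feed_rate - 17.
This gives tensile = 11*feed_rate - 95.
Require 11*feed_rate - 95 ≥ 15, so feed_rate ≥ 10.
The smallest integer in [-1, 11] satisfying this is 10.

feed_rate = 10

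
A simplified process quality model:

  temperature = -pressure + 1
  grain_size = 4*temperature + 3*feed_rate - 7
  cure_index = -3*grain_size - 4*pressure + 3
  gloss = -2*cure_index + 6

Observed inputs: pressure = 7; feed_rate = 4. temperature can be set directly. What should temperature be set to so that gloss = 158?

Intervening on temperature fixes its value directly, overriding its dependence on pressure.
Substituting into the grain_size equation gives grain_size = 4*temperature + 5.
So cure_index = -12*temperature - 40.
Substituting into the gloss equation gives gloss = 24*temperature + 86.
Solve 24*temperature + 86 = 158: temperature = (158 - 86) / 24 = 3.

temperature = 3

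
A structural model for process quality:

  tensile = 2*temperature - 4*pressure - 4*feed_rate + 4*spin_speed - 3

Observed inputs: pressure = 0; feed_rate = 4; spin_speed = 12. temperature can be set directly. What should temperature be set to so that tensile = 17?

temperature = -6

Substituting into the tensile equation gives tensile = 2*temperature + 29.
Solve 2*temperature + 29 = 17: temperature = (17 - 29) / 2 = -6.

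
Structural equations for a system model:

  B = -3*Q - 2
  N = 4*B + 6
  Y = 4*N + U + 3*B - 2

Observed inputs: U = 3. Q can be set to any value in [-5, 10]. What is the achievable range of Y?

Substituting into the N equation gives N = -12*Q - 2.
Substituting into the Y equation gives Y = -57*Q - 13.
Linear in Q, so extremes are at the endpoints: Q = -5 gives Y = 272; Q = 10 gives Y = -583.

-583 to 272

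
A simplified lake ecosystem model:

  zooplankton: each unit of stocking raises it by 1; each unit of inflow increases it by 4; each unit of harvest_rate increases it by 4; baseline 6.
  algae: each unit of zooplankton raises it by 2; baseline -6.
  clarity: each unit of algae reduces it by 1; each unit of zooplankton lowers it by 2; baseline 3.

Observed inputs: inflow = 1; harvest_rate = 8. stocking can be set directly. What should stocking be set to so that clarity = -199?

stocking = 10

Substituting into the zooplankton equation gives zooplankton = stocking + 42.
So algae = 2*stocking + 78.
This gives clarity = -4*stocking - 159.
Solve -4*stocking - 159 = -199: stocking = (-199 + 159) / -4 = 10.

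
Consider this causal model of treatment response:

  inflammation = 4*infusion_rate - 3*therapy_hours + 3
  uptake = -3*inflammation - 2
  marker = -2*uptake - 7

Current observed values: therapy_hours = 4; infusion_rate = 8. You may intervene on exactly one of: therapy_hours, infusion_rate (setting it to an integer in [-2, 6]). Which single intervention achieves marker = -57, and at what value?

Intervening on therapy_hours: marker = -18*therapy_hours + 207. Reaching -57 requires therapy_hours = 44/3, not an integer.
Intervening on infusion_rate: with other inputs at their observed values, marker = 24*infusion_rate - 57. Solving for -57 gives infusion_rate = 0, within [-2, 6].

set infusion_rate = 0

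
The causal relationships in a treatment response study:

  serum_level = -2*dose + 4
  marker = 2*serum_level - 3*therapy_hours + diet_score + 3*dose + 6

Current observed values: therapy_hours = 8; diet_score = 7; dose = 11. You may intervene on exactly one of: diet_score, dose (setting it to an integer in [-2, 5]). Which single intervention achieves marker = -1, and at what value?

Intervening on diet_score: marker = diet_score - 21. Reaching -1 requires diet_score = 20, outside [-2, 5].
Intervening on dose: with other inputs at their observed values, marker = -dose - 3. Solving for -1 gives dose = -2, within [-2, 5].

set dose = -2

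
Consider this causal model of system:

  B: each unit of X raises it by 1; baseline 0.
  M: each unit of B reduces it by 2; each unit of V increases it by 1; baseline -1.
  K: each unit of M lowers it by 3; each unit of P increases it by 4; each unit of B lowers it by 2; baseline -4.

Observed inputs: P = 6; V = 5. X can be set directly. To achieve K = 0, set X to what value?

Substituting into the M equation gives M = -2*X + 4.
Substituting into the K equation gives K = 4*X + 8.
Solve 4*X + 8 = 0: X = (0 - 8) / 4 = -2.

X = -2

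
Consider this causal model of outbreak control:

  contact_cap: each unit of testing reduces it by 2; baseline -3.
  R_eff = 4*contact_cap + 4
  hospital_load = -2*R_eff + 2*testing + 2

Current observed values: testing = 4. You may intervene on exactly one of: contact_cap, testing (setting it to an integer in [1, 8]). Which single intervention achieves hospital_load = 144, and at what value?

set testing = 7

Intervening on contact_cap: hospital_load = -8*contact_cap + 2. Reaching 144 requires contact_cap = -71/4, not an integer.
Intervening on testing: with other inputs at their observed values, hospital_load = 18*testing + 18. Solving for 144 gives testing = 7, within [1, 8].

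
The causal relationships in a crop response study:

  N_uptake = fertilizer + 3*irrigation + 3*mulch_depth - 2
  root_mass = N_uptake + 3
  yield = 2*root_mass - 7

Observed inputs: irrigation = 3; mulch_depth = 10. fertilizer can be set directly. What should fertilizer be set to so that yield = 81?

fertilizer = 4

Substituting into the N_uptake equation gives N_uptake = fertilizer + 37.
Substituting into the root_mass equation gives root_mass = fertilizer + 40.
This gives yield = 2*fertilizer + 73.
Solve 2*fertilizer + 73 = 81: fertilizer = (81 - 73) / 2 = 4.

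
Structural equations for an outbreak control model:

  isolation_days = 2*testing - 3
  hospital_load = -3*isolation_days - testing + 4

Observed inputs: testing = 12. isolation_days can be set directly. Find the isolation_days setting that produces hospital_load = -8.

Intervening on isolation_days fixes its value directly, overriding its dependence on testing.
Substituting into the hospital_load equation gives hospital_load = -3*isolation_days - 8.
Solve -3*isolation_days - 8 = -8: isolation_days = (-8 + 8) / -3 = 0.

isolation_days = 0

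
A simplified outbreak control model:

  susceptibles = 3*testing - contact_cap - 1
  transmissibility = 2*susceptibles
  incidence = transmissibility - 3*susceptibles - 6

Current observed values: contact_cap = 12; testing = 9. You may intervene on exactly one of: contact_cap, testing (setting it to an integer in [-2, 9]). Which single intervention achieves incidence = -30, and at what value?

set contact_cap = 2

Intervening on contact_cap: with other inputs at their observed values, incidence = contact_cap - 32. Solving for -30 gives contact_cap = 2, within [-2, 9].
Intervening on testing: incidence = -3*testing + 7. Reaching -30 requires testing = 37/3, not an integer.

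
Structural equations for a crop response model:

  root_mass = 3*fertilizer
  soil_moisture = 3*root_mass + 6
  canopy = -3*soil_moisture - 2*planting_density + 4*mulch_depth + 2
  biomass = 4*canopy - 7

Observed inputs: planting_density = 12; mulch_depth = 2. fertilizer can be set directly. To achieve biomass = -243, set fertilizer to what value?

Substituting into the soil_moisture equation gives soil_moisture = 9*fertilizer + 6.
Substituting into the canopy equation gives canopy = -27*fertilizer - 32.
Substituting into the biomass equation gives biomass = -108*fertilizer - 135.
Solve -108*fertilizer - 135 = -243: fertilizer = (-243 + 135) / -108 = 1.

fertilizer = 1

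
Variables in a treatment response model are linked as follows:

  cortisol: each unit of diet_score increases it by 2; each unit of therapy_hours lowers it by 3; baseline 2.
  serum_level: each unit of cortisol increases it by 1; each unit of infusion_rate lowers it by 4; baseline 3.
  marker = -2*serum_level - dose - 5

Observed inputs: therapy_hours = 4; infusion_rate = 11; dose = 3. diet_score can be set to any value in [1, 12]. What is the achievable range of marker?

46 to 90

Substituting into the cortisol equation gives cortisol = 2*diet_score - 10.
serum_level becomes 2*diet_score - 51.
Substituting into the marker equation gives marker = -4*diet_score + 94.
Linear in diet_score, so extremes are at the endpoints: diet_score = 1 gives marker = 90; diet_score = 12 gives marker = 46.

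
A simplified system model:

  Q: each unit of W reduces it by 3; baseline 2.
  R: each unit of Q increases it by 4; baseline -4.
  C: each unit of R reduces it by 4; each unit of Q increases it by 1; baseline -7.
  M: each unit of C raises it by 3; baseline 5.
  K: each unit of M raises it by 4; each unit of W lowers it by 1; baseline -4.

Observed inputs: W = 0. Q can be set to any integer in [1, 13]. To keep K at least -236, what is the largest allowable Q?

Q = 2

Intervening on Q fixes its value directly, overriding its dependence on W.
Substituting into the C equation gives C = -15*Q + 9.
M becomes -45*Q + 32.
This gives K = -180*Q + 124.
Require -180*Q + 124 ≥ -236, so Q ≤ 2.
The largest integer in [1, 13] satisfying this is 2.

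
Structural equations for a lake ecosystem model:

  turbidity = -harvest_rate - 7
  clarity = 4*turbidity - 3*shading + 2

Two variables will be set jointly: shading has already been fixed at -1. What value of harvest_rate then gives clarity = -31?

With shading held at -1:
Substituting into the clarity equation gives clarity = -4*harvest_rate - 23.
Solve -4*harvest_rate - 23 = -31: harvest_rate = (-31 + 23) / -4 = 2.

harvest_rate = 2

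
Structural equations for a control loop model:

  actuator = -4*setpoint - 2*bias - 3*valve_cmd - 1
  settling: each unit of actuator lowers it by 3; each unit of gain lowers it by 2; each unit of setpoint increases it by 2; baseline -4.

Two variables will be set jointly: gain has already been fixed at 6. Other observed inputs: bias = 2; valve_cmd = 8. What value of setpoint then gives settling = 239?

With gain held at 6:
Substituting into the actuator equation gives actuator = -4*setpoint - 29.
Substituting into the settling equation gives settling = 14*setpoint + 71.
Solve 14*setpoint + 71 = 239: setpoint = (239 - 71) / 14 = 12.

setpoint = 12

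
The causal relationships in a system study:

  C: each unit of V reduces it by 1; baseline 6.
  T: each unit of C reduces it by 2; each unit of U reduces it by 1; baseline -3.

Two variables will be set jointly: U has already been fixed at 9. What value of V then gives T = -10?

With U held at 9:
Substituting into the T equation gives T = 2*V - 24.
Solve 2*V - 24 = -10: V = (-10 + 24) / 2 = 7.

V = 7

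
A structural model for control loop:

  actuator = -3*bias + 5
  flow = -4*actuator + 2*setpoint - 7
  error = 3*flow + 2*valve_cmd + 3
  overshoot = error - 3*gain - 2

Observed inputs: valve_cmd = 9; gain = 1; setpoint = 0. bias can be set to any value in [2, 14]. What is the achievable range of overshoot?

Substituting into the flow equation gives flow = 12*bias - 27.
Substituting into the error equation gives error = 36*bias - 60.
Substituting into the overshoot equation gives overshoot = 36*bias - 65.
Linear in bias, so extremes are at the endpoints: bias = 2 gives overshoot = 7; bias = 14 gives overshoot = 439.

7 to 439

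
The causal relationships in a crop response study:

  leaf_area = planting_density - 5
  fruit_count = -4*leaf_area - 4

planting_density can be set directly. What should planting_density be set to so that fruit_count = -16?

planting_density = 8

Substituting into the fruit_count equation gives fruit_count = -4*planting_density + 16.
Solve -4*planting_density + 16 = -16: planting_density = (-16 - 16) / -4 = 8.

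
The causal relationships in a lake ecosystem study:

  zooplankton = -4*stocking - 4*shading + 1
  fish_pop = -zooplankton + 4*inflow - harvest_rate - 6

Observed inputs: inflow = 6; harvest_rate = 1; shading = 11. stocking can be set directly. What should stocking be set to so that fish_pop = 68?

stocking = 2

Substituting into the zooplankton equation gives zooplankton = -4*stocking - 43.
This gives fish_pop = 4*stocking + 60.
Solve 4*stocking + 60 = 68: stocking = (68 - 60) / 4 = 2.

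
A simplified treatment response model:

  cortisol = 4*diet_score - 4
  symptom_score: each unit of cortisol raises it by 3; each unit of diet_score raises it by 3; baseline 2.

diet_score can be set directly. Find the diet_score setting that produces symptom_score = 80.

diet_score = 6

Substituting into the symptom_score equation gives symptom_score = 15*diet_score - 10.
Solve 15*diet_score - 10 = 80: diet_score = (80 + 10) / 15 = 6.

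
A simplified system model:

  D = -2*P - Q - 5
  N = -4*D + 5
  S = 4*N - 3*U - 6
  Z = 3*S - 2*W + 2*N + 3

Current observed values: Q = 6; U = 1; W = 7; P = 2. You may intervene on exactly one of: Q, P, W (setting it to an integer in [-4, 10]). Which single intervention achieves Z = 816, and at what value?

Intervening on Q: with other inputs at their observed values, Z = 56*Q + 536. Solving for 816 gives Q = 5, within [-4, 10].
Intervening on P: Z = 112*P + 648. Reaching 816 requires P = 3/2, not an integer.
Intervening on W: Z = -2*W + 886. Reaching 816 requires W = 35, outside [-4, 10].

set Q = 5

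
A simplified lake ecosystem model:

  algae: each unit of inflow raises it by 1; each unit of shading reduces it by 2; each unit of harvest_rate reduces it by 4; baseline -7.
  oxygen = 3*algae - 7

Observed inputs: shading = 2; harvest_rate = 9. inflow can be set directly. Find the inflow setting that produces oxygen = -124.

Substituting into the algae equation gives algae = inflow - 47.
Substituting into the oxygen equation gives oxygen = 3*inflow - 148.
Solve 3*inflow - 148 = -124: inflow = (-124 + 148) / 3 = 8.

inflow = 8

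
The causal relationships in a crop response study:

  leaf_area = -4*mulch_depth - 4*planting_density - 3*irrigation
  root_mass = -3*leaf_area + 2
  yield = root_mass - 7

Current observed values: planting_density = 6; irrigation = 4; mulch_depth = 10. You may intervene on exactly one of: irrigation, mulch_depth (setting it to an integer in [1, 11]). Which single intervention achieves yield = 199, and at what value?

Intervening on irrigation: yield = 9*irrigation + 187. Reaching 199 requires irrigation = 4/3, not an integer.
Intervening on mulch_depth: with other inputs at their observed values, yield = 12*mulch_depth + 103. Solving for 199 gives mulch_depth = 8, within [1, 11].

set mulch_depth = 8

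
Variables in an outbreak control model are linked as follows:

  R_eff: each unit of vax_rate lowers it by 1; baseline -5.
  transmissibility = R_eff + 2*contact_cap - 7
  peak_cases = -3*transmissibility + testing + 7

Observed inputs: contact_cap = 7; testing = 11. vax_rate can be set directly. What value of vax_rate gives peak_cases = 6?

vax_rate = -2

Substituting into the transmissibility equation gives transmissibility = -vax_rate + 2.
Substituting into the peak_cases equation gives peak_cases = 3*vax_rate + 12.
Solve 3*vax_rate + 12 = 6: vax_rate = (6 - 12) / 3 = -2.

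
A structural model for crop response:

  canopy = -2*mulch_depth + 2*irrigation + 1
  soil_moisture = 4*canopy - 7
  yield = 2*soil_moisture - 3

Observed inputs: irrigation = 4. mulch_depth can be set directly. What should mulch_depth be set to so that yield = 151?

mulch_depth = -6

Substituting into the canopy equation gives canopy = -2*mulch_depth + 9.
Substituting into the soil_moisture equation gives soil_moisture = -8*mulch_depth + 29.
Substituting into the yield equation gives yield = -16*mulch_depth + 55.
Solve -16*mulch_depth + 55 = 151: mulch_depth = (151 - 55) / -16 = -6.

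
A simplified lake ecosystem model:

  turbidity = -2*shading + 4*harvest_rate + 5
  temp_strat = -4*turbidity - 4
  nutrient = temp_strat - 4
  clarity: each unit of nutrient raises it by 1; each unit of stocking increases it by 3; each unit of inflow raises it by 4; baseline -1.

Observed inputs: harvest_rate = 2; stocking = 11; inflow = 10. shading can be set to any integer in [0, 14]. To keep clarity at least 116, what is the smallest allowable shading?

shading = 13

Substituting into the turbidity equation gives turbidity = -2*shading + 13.
This gives temp_strat = 8*shading - 56.
This gives nutrient = 8*shading - 60.
Substituting into the clarity equation gives clarity = 8*shading + 12.
Require 8*shading + 12 ≥ 116, so shading ≥ 13.
The smallest integer in [0, 14] satisfying this is 13.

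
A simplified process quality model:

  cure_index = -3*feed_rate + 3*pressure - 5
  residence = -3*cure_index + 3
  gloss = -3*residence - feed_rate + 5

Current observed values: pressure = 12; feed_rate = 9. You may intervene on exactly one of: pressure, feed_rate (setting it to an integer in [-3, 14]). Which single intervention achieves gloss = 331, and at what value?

Intervening on pressure: gloss = 27*pressure - 301. Reaching 331 requires pressure = 632/27, not an integer.
Intervening on feed_rate: with other inputs at their observed values, gloss = -28*feed_rate + 275. Solving for 331 gives feed_rate = -2, within [-3, 14].

set feed_rate = -2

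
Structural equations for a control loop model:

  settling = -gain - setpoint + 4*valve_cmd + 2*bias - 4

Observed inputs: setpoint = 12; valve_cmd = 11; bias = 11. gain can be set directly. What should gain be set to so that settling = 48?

Substituting into the settling equation gives settling = -gain + 50.
Solve -gain + 50 = 48: gain = (48 - 50) / -1 = 2.

gain = 2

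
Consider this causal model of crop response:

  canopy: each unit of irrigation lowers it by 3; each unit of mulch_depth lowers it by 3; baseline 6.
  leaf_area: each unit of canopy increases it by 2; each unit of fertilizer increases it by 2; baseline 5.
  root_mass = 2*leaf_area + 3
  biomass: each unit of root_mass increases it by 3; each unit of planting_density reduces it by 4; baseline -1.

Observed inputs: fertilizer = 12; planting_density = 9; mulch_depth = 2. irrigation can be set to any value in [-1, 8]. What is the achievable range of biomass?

Substituting into the canopy equation gives canopy = -3*irrigation.
This gives leaf_area = -6*irrigation + 29.
Substituting into the root_mass equation gives root_mass = -12*irrigation + 61.
Substituting into the biomass equation gives biomass = -36*irrigation + 146.
Linear in irrigation, so extremes are at the endpoints: irrigation = -1 gives biomass = 182; irrigation = 8 gives biomass = -142.

-142 to 182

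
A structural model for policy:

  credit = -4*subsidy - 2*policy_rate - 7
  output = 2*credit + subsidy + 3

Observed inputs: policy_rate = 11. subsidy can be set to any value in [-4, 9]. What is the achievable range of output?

Substituting into the credit equation gives credit = -4*subsidy - 29.
So output = -7*subsidy - 55.
Linear in subsidy, so extremes are at the endpoints: subsidy = -4 gives output = -27; subsidy = 9 gives output = -118.

-118 to -27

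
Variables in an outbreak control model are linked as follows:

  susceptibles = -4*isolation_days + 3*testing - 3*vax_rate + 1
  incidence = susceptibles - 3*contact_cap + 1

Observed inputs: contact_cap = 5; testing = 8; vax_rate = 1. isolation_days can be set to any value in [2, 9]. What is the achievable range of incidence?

Substituting into the susceptibles equation gives susceptibles = -4*isolation_days + 22.
Substituting into the incidence equation gives incidence = -4*isolation_days + 8.
Linear in isolation_days, so extremes are at the endpoints: isolation_days = 2 gives incidence = 0; isolation_days = 9 gives incidence = -28.

-28 to 0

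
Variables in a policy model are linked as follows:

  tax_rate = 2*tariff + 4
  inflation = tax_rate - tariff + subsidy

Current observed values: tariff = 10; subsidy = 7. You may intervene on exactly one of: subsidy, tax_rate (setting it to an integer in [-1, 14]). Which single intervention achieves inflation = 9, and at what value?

Intervening on subsidy: inflation = subsidy + 14. Reaching 9 requires subsidy = -5, outside [-1, 14].
Intervening on tax_rate: with other inputs at their observed values, inflation = tax_rate - 3. Solving for 9 gives tax_rate = 12, within [-1, 14].

set tax_rate = 12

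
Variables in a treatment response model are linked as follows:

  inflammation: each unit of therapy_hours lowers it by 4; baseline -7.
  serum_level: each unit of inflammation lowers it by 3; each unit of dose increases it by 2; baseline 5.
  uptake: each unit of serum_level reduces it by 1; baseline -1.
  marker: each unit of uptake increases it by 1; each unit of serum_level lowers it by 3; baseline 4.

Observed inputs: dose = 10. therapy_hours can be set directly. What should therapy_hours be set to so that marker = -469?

therapy_hours = 6

Substituting into the serum_level equation gives serum_level = 12*therapy_hours + 46.
uptake becomes -12*therapy_hours - 47.
Substituting into the marker equation gives marker = -48*therapy_hours - 181.
Solve -48*therapy_hours - 181 = -469: therapy_hours = (-469 + 181) / -48 = 6.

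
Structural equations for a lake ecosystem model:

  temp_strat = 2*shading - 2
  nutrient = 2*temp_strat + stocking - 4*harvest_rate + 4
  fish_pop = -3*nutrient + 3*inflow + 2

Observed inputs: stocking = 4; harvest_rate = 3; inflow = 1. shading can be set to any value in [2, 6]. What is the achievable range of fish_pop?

Substituting into the nutrient equation gives nutrient = 4*shading - 8.
fish_pop becomes -12*shading + 29.
Linear in shading, so extremes are at the endpoints: shading = 2 gives fish_pop = 5; shading = 6 gives fish_pop = -43.

-43 to 5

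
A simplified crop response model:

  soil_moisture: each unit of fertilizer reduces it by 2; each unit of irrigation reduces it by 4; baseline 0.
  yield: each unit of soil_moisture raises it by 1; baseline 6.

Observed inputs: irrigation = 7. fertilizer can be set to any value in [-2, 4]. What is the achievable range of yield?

Substituting into the soil_moisture equation gives soil_moisture = -2*fertilizer - 28.
This gives yield = -2*fertilizer - 22.
Linear in fertilizer, so extremes are at the endpoints: fertilizer = -2 gives yield = -18; fertilizer = 4 gives yield = -30.

-30 to -18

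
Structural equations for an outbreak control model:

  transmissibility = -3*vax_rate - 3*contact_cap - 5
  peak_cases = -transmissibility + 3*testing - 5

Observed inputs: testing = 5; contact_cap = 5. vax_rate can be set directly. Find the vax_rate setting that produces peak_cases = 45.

Substituting into the transmissibility equation gives transmissibility = -3*vax_rate - 20.
Substituting into the peak_cases equation gives peak_cases = 3*vax_rate + 30.
Solve 3*vax_rate + 30 = 45: vax_rate = (45 - 30) / 3 = 5.

vax_rate = 5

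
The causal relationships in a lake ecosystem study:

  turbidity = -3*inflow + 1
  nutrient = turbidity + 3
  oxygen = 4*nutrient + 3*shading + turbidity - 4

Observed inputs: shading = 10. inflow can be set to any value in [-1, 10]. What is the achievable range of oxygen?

-107 to 58

Substituting into the nutrient equation gives nutrient = -3*inflow + 4.
oxygen becomes -15*inflow + 43.
Linear in inflow, so extremes are at the endpoints: inflow = -1 gives oxygen = 58; inflow = 10 gives oxygen = -107.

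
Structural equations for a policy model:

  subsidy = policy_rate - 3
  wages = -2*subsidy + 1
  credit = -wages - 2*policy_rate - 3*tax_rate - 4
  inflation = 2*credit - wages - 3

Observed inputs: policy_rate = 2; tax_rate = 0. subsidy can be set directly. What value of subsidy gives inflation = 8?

Intervening on subsidy fixes its value directly, overriding its dependence on policy_rate.
Substituting into the credit equation gives credit = 2*subsidy - 9.
inflation becomes 6*subsidy - 22.
Solve 6*subsidy - 22 = 8: subsidy = (8 + 22) / 6 = 5.

subsidy = 5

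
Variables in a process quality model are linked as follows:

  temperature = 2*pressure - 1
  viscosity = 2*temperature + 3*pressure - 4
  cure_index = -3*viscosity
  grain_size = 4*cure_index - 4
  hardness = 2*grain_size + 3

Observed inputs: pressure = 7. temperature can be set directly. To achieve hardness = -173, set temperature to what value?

temperature = -5

Intervening on temperature fixes its value directly, overriding its dependence on pressure.
Substituting into the viscosity equation gives viscosity = 2*temperature + 17.
Substituting into the cure_index equation gives cure_index = -6*temperature - 51.
grain_size becomes -24*temperature - 208.
So hardness = -48*temperature - 413.
Solve -48*temperature - 413 = -173: temperature = (-173 + 413) / -48 = -5.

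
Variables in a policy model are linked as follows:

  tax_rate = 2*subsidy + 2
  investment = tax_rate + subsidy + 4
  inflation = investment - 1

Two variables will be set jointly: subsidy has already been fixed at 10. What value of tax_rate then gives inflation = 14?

tax_rate = 1

With subsidy held at 10:
Intervening on tax_rate fixes its value directly, overriding its dependence on subsidy.
Substituting into the investment equation gives investment = tax_rate + 14.
So inflation = tax_rate + 13.
Solve tax_rate + 13 = 14: tax_rate = (14 - 13) / 1 = 1.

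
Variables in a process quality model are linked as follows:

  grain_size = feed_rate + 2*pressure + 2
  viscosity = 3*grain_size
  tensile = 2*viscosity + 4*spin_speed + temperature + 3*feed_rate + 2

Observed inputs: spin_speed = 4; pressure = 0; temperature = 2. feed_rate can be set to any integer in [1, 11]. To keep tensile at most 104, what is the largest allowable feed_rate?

feed_rate = 8

Substituting into the grain_size equation gives grain_size = feed_rate + 2.
Substituting into the viscosity equation gives viscosity = 3*feed_rate + 6.
This gives tensile = 9*feed_rate + 32.
Require 9*feed_rate + 32 ≤ 104, so feed_rate ≤ 8.
The largest integer in [1, 11] satisfying this is 8.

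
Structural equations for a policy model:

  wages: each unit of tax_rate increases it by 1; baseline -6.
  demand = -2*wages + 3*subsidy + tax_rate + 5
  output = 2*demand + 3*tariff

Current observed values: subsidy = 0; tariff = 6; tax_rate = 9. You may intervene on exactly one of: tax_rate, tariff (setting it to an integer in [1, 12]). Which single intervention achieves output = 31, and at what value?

Intervening on tax_rate: output = -2*tax_rate + 52. Reaching 31 requires tax_rate = 21/2, not an integer.
Intervening on tariff: with other inputs at their observed values, output = 3*tariff + 16. Solving for 31 gives tariff = 5, within [1, 12].

set tariff = 5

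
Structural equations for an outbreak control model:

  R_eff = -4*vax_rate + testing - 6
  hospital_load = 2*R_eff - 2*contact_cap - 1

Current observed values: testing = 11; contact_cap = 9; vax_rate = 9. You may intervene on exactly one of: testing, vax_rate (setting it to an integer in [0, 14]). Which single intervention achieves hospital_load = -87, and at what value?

set testing = 8

Intervening on testing: with other inputs at their observed values, hospital_load = 2*testing - 103. Solving for -87 gives testing = 8, within [0, 14].
Intervening on vax_rate: hospital_load = -8*vax_rate - 9. Reaching -87 requires vax_rate = 39/4, not an integer.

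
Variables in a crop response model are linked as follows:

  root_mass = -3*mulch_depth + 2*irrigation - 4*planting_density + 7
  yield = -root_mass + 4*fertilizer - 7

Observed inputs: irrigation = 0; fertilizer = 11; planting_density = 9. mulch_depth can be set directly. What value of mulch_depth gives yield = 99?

Substituting into the root_mass equation gives root_mass = -3*mulch_depth - 29.
Substituting into the yield equation gives yield = 3*mulch_depth + 66.
Solve 3*mulch_depth + 66 = 99: mulch_depth = (99 - 66) / 3 = 11.

mulch_depth = 11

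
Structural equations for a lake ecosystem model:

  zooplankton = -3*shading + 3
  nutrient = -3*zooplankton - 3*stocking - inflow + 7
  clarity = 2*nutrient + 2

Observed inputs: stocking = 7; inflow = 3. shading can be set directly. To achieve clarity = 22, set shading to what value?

Substituting into the nutrient equation gives nutrient = 9*shading - 26.
Substituting into the clarity equation gives clarity = 18*shading - 50.
Solve 18*shading - 50 = 22: shading = (22 + 50) / 18 = 4.

shading = 4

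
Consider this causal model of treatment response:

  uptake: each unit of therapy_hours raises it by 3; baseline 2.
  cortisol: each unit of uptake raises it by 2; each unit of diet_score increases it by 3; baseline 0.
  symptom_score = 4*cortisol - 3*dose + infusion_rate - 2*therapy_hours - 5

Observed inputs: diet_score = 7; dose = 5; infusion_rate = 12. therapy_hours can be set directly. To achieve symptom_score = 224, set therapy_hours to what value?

Substituting into the cortisol equation gives cortisol = 6*therapy_hours + 25.
symptom_score becomes 22*therapy_hours + 92.
Solve 22*therapy_hours + 92 = 224: therapy_hours = (224 - 92) / 22 = 6.

therapy_hours = 6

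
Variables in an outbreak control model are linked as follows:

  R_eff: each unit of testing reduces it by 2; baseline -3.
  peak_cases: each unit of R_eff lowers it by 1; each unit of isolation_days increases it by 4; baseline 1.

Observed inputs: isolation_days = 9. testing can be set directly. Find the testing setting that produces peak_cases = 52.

testing = 6

Substituting into the peak_cases equation gives peak_cases = 2*testing + 40.
Solve 2*testing + 40 = 52: testing = (52 - 40) / 2 = 6.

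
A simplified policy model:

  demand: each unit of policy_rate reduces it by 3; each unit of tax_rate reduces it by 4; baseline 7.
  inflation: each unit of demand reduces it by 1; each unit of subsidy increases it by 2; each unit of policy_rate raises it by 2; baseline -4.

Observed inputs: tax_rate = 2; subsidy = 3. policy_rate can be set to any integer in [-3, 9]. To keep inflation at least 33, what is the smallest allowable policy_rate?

Substituting into the demand equation gives demand = -3*policy_rate - 1.
Substituting into the inflation equation gives inflation = 5*policy_rate + 3.
Require 5*policy_rate + 3 ≥ 33, so policy_rate ≥ 6.
The smallest integer in [-3, 9] satisfying this is 6.

policy_rate = 6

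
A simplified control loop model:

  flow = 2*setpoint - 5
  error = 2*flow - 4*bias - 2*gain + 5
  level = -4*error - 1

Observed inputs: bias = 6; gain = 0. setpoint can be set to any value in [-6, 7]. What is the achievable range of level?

Substituting into the error equation gives error = 4*setpoint - 29.
level becomes -16*setpoint + 115.
Linear in setpoint, so extremes are at the endpoints: setpoint = -6 gives level = 211; setpoint = 7 gives level = 3.

3 to 211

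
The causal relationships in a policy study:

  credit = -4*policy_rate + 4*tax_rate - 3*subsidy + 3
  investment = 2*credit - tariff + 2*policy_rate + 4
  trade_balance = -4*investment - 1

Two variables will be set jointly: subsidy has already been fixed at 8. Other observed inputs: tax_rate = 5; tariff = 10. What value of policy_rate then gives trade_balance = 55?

With subsidy held at 8:
Substituting into the credit equation gives credit = -4*policy_rate - 1.
Substituting into the investment equation gives investment = -6*policy_rate - 8.
trade_balance becomes 24*policy_rate + 31.
Solve 24*policy_rate + 31 = 55: policy_rate = (55 - 31) / 24 = 1.

policy_rate = 1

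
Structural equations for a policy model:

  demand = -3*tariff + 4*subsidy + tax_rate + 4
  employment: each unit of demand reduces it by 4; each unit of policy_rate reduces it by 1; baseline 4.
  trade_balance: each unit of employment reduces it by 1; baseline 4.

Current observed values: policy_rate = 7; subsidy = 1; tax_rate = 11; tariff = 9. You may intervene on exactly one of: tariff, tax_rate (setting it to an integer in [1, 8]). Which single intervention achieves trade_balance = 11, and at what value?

Intervening on tariff: with other inputs at their observed values, trade_balance = -12*tariff + 83. Solving for 11 gives tariff = 6, within [1, 8].
Intervening on tax_rate: trade_balance = 4*tax_rate - 69. Reaching 11 requires tax_rate = 20, outside [1, 8].

set tariff = 6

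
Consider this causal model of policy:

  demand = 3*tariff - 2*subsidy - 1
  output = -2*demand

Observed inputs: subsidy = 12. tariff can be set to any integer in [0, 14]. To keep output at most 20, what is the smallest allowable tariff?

Substituting into the demand equation gives demand = 3*tariff - 25.
Substituting into the output equation gives output = -6*tariff + 50.
Require -6*tariff + 50 ≤ 20, so tariff ≥ 5.
The smallest integer in [0, 14] satisfying this is 5.

tariff = 5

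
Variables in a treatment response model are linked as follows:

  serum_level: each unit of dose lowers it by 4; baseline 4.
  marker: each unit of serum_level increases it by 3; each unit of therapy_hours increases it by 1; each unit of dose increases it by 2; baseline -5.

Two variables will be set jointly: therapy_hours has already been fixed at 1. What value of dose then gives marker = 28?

dose = -2

With therapy_hours held at 1:
Substituting into the marker equation gives marker = -10*dose + 8.
Solve -10*dose + 8 = 28: dose = (28 - 8) / -10 = -2.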